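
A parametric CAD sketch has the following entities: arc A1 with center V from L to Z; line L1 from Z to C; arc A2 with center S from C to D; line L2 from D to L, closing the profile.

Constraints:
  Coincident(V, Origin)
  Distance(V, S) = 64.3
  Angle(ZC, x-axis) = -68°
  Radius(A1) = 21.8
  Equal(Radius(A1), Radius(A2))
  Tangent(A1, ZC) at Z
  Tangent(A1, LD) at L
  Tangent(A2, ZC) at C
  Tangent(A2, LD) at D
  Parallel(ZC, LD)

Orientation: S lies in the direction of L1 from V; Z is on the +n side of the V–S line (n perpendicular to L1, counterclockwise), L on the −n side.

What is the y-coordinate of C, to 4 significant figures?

-51.45

Tangency of A1 to both parallel lines with radius 21.8 puts Z and L at V ± 21.8·n: Z = (20.21, 8.166), L = (-20.21, -8.166). Equal radii place C and D the same way about S: C = S + 21.8·n = (44.30, -51.45), D = S − 21.8·n = (3.875, -67.78). So C.y = -51.45.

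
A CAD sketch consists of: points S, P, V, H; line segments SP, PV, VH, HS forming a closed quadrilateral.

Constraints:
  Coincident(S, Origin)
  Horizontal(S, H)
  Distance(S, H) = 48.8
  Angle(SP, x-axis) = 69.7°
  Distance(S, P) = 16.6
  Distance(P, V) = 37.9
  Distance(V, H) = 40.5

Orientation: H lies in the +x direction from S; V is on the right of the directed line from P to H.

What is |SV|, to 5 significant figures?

25.730

Checks: |PV| = 37.90 ✓; |VH| = 40.50 ✓.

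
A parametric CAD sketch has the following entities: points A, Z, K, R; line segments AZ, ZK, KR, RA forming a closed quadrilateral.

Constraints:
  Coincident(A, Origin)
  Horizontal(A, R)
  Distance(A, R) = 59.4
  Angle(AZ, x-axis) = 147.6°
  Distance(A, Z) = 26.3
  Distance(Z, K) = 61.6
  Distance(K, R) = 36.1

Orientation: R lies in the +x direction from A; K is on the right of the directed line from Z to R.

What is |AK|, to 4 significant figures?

35.31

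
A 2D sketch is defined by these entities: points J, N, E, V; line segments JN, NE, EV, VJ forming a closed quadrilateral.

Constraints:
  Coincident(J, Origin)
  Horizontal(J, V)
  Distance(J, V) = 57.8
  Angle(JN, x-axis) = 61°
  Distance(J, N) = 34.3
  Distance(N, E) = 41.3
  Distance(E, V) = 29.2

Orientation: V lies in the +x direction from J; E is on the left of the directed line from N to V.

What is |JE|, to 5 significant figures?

64.865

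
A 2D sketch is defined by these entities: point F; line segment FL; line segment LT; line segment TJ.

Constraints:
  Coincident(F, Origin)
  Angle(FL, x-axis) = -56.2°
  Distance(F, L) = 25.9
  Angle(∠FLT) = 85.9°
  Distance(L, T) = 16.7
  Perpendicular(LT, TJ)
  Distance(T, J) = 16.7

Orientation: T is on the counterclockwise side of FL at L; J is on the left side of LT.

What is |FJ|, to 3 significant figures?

17.4

∠FLT = 85.9°, so LT runs at -56.2° + (180° − 85.9°) = 37.9° from the x-axis; with |LT| = 16.7, T = L + 16.7·(cos 37.9°, sin 37.9°) = (27.6, -11.3). LT is perpendicular to TJ; with |TJ| = 16.7 on the left of LT, J = T + 16.7·(-0.614, 0.789) = (17.3, 1.91). Then |FJ| = |J − F| = 17.4.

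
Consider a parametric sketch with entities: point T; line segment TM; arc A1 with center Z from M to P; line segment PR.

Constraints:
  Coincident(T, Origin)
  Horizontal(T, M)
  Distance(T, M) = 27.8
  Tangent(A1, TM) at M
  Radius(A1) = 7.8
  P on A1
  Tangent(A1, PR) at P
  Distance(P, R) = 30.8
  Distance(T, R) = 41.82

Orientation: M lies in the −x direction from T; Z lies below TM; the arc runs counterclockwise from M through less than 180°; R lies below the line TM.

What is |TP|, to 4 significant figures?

36.40

Checks: |ZM| = 7.800 ✓; |ZP| = 7.800 ✓; ∠(ZP, PR) = 90.00° ✓; |PR| = 30.80 ✓; |TR| = 41.82 ✓.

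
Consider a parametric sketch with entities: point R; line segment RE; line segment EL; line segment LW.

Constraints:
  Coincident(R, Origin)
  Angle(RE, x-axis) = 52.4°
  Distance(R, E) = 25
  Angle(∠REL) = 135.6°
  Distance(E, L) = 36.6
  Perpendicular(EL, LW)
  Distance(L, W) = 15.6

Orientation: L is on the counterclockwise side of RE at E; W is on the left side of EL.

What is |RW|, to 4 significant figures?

54.49

∠REL = 135.6°, so EL runs at 52.4° + (180° − 135.6°) = 96.80° from the x-axis; with |EL| = 36.6, L = E + 36.6·(cos 96.80°, sin 96.80°) = (10.92, 56.15). EL is perpendicular to LW; with |LW| = 15.6 on the left of EL, W = L + 15.6·(-0.9930, -0.1184) = (-4.570, 54.30). Then |RW| = |W − R| = 54.49.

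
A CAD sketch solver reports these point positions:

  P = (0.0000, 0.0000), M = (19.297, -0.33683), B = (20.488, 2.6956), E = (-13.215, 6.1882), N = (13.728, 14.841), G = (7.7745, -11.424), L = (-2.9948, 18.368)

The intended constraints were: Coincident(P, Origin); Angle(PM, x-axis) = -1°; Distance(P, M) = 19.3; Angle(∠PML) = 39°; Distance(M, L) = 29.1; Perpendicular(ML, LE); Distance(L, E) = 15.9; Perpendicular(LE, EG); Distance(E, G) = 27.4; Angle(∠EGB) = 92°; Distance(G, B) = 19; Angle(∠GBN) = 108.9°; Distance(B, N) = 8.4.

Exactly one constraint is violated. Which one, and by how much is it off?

Distance(B, N) = 8.4 — off by 5.50.

P = (0.00, 0.00) ✓; PM at -1.000° ✓; |PM| = 19.30 ✓; ∠PML = 39.00° ✓; |ML| = 29.10 ✓; ∠(ML, LE) = 90.00° ✓; |LE| = 15.90 ✓; ∠(LE, EG) = 90.00° ✓; |EG| = 27.40 ✓; ∠EGB = 92.00° ✓; |GB| = 19.00 ✓; ∠GBN = 108.9° ✓; |BN| = 13.90 ✗.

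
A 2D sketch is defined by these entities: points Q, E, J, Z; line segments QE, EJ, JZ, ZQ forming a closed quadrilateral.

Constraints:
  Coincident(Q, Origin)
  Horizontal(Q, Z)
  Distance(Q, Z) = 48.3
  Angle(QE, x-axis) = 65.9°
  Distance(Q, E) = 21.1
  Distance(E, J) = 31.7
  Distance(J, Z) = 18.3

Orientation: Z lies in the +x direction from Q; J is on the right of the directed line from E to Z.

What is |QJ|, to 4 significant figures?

30.63

Checks: |EJ| = 31.70 ✓; |JZ| = 18.30 ✓.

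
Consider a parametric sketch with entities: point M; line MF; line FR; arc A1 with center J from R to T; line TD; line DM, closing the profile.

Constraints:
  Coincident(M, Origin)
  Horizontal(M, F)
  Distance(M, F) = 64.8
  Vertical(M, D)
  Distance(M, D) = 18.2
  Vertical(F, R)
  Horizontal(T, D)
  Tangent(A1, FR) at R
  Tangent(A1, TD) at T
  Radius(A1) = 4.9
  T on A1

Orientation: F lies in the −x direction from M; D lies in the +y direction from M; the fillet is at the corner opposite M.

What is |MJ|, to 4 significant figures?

61.36

M is at the origin; MF is horizontal with |MF| = 64.8 and F on the −x side, so F = (-64.80, 0.000). MD is vertical with |MD| = 18.2 and D on the +y side, so D = (0.000, 18.20). The virtual corner opposite M is at (-64.80, 18.20). The tangent condition forces JR to be normal to FR and since A1 is tangent to TD there, JT ⟂ TD, with radius 4.9, so the center J sits 4.9 in from both sides at J = (-59.90, 13.30). Then |MJ| = |J − M| = 61.36.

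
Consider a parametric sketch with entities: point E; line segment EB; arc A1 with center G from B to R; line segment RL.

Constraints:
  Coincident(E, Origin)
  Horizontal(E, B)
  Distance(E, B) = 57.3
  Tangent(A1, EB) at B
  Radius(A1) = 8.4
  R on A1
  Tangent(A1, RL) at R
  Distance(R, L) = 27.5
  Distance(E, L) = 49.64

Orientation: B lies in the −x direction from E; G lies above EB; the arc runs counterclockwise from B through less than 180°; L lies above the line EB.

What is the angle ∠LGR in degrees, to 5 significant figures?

73.014°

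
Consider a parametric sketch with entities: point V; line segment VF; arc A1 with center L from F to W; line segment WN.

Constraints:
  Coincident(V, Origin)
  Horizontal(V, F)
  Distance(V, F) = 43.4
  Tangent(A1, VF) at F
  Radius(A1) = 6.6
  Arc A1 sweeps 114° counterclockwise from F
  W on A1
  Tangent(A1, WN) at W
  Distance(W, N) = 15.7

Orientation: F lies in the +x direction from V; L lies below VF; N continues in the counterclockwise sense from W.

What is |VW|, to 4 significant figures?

38.51

V is at the origin; VF is horizontal with |VF| = 43.4 and F on the +x side, so F = (43.40, 0.000). Tangency of A1 to VF means the radius LF is perpendicular to VF, so L = F + (0, -6.6) = (43.40, -6.600). On A1, F sits at bearing 90° from L; a 114° counterclockwise sweep puts W at bearing 204°, so W = L + 6.6·(cos 204°, sin 204°) = (37.37, -9.284). Then |VW| = |W − V| = 38.51.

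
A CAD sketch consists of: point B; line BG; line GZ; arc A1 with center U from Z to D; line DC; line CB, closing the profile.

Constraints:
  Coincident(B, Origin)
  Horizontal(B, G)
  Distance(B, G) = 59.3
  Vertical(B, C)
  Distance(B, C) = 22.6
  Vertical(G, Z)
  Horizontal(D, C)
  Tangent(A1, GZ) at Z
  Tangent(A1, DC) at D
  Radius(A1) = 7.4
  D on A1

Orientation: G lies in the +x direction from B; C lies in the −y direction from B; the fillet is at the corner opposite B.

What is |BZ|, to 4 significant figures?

61.22

B is at the origin; B and G share the same y with |BG| = 59.3 and G on the +x side, so G = (59.30, 0.000). B and C share the same x with |BC| = 22.6 and C on the −y side, so C = (0.000, -22.60). The virtual corner opposite B is at (59.30, -22.60). Tangency of A1 to GZ means the radius UZ is perpendicular to GZ and A1 meets DC tangentially, so UD is at right angles to DC, with radius 7.4, so the center U sits 7.4 in from both sides at U = (51.90, -15.20). That places the tangent points at Z = (59.30, -15.20) on GZ and D = (51.90, -22.60) on DC. Then |BZ| = |Z − B| = 61.22.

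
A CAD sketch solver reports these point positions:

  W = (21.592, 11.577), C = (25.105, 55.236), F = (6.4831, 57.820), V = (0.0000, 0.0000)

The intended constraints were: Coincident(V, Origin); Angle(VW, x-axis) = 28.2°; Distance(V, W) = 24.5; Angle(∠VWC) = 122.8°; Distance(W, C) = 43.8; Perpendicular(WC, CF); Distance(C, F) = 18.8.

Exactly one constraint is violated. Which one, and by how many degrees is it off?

Perpendicular(WC, CF) — off by 3.30°.

V = (0.00, 0.00) ✓; VW at 28.20° ✓; |VW| = 24.50 ✓; ∠VWC = 122.8° ✓; |WC| = 43.80 ✓; ∠(WC, CF) = 86.70° ✗; |CF| = 18.80 ✓.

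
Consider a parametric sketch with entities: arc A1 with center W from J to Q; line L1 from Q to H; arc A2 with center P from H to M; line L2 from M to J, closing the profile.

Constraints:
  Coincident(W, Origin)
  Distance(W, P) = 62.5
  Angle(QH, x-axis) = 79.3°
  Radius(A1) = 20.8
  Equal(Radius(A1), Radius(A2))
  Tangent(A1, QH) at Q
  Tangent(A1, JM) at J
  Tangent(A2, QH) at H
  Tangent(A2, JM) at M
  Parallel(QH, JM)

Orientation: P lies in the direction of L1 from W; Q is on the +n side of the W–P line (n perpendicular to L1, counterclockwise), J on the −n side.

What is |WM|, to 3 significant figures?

65.9

The slot axis is L1's direction at 79.3°, so u = (cos 79.3°, sin 79.3°) = (0.186, 0.983) and n = (−sin 79.3°, cos 79.3°) = (-0.983, 0.186). W is at the origin and P lies 62.5 along u from W, so P = 62.5·u = (11.6, 61.4). Tangency of A1 to both parallel lines with radius 20.8 puts Q and J at W ± 20.8·n: Q = (-20.4, 3.86), J = (20.4, -3.86). Equal radii place H and M the same way about P: H = P + 20.8·n = (-8.83, 65.3), M = P − 20.8·n = (32.0, 57.6). Then |WM| = |M − W| = 65.9.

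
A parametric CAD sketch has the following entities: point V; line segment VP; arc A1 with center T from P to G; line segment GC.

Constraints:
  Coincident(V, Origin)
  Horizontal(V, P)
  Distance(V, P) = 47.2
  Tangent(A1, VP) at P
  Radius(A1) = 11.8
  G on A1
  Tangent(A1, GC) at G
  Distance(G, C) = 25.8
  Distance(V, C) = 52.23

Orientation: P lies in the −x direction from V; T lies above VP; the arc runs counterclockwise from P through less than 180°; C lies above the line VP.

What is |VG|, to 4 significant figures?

37.40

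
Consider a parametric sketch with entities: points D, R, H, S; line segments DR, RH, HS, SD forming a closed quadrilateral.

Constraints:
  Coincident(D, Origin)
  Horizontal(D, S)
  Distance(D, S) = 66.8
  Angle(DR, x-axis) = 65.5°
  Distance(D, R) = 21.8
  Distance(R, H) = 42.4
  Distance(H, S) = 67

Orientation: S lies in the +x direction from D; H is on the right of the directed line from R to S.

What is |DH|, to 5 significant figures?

22.499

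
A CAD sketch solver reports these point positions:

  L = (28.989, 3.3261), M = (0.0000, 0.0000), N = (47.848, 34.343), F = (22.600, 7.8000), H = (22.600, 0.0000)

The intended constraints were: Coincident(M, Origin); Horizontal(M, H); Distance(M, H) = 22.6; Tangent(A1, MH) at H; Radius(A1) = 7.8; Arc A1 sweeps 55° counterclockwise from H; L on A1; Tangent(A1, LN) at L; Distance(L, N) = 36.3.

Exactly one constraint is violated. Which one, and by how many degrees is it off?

Tangent(A1, LN) at L — off by 3.70°.

M = (0.00, 0.00) ✓; M.y = 0.00, H.y = 0.00 ✓; |MH| = 22.60 ✓; ∠(FH, HM) = 90.00° ✓; |FH| = 7.800 ✓; bearing(F→L) − bearing(F→H) = 55.00° ✓; |FL| = 7.800 ✓; ∠(FL, LN) = 86.30° ✗; |LN| = 36.30 ✓.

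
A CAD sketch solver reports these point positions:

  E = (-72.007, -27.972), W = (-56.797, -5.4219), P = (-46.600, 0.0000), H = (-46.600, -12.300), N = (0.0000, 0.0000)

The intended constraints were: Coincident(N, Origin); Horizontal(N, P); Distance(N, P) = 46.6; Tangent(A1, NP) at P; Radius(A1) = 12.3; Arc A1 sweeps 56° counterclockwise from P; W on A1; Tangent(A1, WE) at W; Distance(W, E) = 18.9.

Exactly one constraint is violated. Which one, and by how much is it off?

Distance(W, E) = 18.9 — off by 8.30.

N = (0.00, 0.00) ✓; N.y = 0.00, P.y = 0.00 ✓; |NP| = 46.60 ✓; ∠(HP, PN) = 90.00° ✓; |HP| = 12.30 ✓; bearing(H→W) − bearing(H→P) = 56.00° ✓; |HW| = 12.30 ✓; ∠(HW, WE) = 90.00° ✓; |WE| = 27.20 ✗.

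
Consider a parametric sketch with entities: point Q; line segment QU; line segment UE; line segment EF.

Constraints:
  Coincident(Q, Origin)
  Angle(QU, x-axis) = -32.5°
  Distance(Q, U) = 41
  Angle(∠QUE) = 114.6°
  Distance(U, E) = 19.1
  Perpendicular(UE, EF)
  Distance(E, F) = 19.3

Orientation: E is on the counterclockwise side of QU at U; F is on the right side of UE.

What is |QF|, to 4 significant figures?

67.15

Q is at the origin; QU runs at -32.5° with length 41.0, so U = 41.0·(cos -32.5°, sin -32.5°) = (34.58, -22.03). ∠QUE = 114.6°, so UE runs at -32.5° + (180° − 114.6°) = 32.90° from the x-axis; with |UE| = 19.1, E = U + 19.1·(cos 32.90°, sin 32.90°) = (50.62, -11.65). The perpendicularity gives EF at right angles to UE; with |EF| = 19.3 on the right of UE, F = E + 19.3·(0.5432, -0.8396) = (61.10, -27.86). Then |QF| = |F − Q| = 67.15.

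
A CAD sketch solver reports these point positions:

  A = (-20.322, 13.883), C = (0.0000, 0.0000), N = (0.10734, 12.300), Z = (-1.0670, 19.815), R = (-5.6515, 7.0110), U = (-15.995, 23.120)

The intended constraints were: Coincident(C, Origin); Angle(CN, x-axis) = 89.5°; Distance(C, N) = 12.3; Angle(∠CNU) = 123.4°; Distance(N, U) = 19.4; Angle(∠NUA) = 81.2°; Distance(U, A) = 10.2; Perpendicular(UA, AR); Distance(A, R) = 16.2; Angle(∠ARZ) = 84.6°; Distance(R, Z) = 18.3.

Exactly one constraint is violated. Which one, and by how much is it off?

Distance(R, Z) = 18.3 — off by 4.70.

C = (0.00, 0.00) ✓; CN at 89.50° ✓; |CN| = 12.30 ✓; ∠CNU = 123.4° ✓; |NU| = 19.40 ✓; ∠NUA = 81.20° ✓; |UA| = 10.20 ✓; ∠(UA, AR) = 90.00° ✓; |AR| = 16.20 ✓; ∠ARZ = 84.60° ✓; |RZ| = 13.60 ✗.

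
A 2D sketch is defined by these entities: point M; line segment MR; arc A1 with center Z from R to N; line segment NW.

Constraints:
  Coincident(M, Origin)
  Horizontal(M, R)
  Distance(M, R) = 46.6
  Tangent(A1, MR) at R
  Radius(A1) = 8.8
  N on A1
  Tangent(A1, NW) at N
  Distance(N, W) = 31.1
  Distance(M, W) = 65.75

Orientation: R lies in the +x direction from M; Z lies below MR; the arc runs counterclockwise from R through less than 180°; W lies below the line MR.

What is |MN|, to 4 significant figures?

40.57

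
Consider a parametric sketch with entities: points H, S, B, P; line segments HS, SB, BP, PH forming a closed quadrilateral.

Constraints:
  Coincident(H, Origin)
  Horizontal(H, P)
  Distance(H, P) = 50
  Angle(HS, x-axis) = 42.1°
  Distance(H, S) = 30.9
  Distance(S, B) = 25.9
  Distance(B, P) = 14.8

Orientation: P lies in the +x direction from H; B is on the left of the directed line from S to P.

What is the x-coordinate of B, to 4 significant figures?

48.11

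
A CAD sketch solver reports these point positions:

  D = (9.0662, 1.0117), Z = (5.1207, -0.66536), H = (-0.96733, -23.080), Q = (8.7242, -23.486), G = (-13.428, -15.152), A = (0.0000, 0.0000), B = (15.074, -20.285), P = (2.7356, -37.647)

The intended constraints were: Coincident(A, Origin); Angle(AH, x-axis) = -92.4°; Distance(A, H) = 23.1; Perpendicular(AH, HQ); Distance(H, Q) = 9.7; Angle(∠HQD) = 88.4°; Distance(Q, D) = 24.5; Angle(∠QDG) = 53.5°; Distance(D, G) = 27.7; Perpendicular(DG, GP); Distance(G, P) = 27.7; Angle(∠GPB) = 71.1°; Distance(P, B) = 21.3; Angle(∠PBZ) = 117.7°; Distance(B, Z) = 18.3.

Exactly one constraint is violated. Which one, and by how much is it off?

Distance(B, Z) = 18.3 — off by 3.70.

A = (0.00, 0.00) ✓; AH at -92.40° ✓; |AH| = 23.10 ✓; ∠(AH, HQ) = 90.00° ✓; |HQ| = 9.700 ✓; ∠HQD = 88.40° ✓; |QD| = 24.50 ✓; ∠QDG = 53.50° ✓; |DG| = 27.70 ✓; ∠(DG, GP) = 90.00° ✓; |GP| = 27.70 ✓; ∠GPB = 71.10° ✓; |PB| = 21.30 ✓; ∠PBZ = 117.7° ✓; |BZ| = 22.00 ✗.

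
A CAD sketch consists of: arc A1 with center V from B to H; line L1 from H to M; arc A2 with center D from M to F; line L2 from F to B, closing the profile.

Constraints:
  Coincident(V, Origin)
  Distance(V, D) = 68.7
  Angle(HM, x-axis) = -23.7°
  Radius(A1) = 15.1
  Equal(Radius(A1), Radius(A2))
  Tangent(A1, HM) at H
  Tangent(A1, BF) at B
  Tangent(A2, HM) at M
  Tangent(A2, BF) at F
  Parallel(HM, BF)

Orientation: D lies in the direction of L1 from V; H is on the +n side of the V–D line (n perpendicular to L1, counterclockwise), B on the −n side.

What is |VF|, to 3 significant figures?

70.3

Tangency of A1 to both parallel lines with radius 15.1 puts H and B at V ± 15.1·n: H = (6.07, 13.8), B = (-6.07, -13.8). Equal radii place M and F the same way about D: M = D + 15.1·n = (69.0, -13.8), F = D − 15.1·n = (56.8, -41.4). Then |VF| = |F − V| = 70.3.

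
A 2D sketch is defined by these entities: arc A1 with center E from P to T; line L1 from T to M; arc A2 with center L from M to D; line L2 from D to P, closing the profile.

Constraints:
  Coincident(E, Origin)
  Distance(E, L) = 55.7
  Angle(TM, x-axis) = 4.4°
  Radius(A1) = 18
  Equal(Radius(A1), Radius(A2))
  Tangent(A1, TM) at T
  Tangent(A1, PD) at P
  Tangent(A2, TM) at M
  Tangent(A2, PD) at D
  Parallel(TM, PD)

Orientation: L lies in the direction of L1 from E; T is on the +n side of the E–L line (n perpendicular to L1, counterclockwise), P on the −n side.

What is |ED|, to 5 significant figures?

58.536

The slot axis is L1's direction at 4.4°, so u = (cos 4.4°, sin 4.4°) = (0.99705, 0.076719) and n = (−sin 4.4°, cos 4.4°) = (-0.076719, 0.99705). E is at the origin and L lies 55.7 along u from E, so L = 55.7·u = (55.536, 4.2732). Tangency of A1 to both parallel lines with radius 18.0 puts T and P at E ± 18.0·n: T = (-1.3809, 17.947), P = (1.3809, -17.947). Equal radii place M and D the same way about L: M = L + 18.0·n = (54.155, 22.220), D = L − 18.0·n = (56.917, -13.674). Then |ED| = |D − E| = 58.536.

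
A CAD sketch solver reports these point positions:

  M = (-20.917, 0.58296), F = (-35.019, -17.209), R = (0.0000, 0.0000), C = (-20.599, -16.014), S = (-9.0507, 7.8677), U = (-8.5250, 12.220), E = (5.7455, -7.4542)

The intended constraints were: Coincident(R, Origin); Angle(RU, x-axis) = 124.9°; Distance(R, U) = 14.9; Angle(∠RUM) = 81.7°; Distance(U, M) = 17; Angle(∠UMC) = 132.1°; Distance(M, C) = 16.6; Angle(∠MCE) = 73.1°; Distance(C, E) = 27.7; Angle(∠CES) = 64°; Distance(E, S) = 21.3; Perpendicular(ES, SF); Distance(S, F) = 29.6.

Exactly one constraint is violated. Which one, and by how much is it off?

Distance(S, F) = 29.6 — off by 6.50.

R = (0.00, 0.00) ✓; RU at 124.9° ✓; |RU| = 14.90 ✓; ∠RUM = 81.70° ✓; |UM| = 17.00 ✓; ∠UMC = 132.1° ✓; |MC| = 16.60 ✓; ∠MCE = 73.10° ✓; |CE| = 27.70 ✓; ∠CES = 64.00° ✓; |ES| = 21.30 ✓; ∠(ES, SF) = 90.00° ✓; |SF| = 36.10 ✗.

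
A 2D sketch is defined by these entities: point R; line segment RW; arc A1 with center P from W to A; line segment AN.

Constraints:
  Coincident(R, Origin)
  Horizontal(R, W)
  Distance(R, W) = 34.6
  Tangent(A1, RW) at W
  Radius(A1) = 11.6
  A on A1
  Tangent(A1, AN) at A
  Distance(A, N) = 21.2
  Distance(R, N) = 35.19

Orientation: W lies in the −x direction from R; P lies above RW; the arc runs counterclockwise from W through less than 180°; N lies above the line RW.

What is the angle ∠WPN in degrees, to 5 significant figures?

138.88°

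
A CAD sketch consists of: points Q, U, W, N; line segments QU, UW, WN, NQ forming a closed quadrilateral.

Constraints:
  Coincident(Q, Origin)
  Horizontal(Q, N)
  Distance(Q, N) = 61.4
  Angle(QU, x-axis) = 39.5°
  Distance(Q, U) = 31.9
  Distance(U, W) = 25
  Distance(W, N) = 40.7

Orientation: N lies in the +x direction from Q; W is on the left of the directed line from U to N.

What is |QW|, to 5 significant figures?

56.897

Checks: |UW| = 25.00 ✓; |WN| = 40.70 ✓.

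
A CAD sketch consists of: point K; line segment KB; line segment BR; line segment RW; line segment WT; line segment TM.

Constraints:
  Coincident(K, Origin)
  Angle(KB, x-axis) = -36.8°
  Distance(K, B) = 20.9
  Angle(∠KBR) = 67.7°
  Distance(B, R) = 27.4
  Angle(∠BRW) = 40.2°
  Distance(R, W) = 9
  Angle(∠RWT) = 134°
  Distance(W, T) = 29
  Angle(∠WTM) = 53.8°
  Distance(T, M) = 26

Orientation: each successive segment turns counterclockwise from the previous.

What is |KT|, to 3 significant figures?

23.1

K is at the origin; KB runs at -36.8° with length 20.9, so B = (16.7, -12.5). ∠KBR = 67.7° gives BR at 75.5° from the x-axis; with |BR| = 27.4, R = (23.6, 14.0). ∠BRW = 40.2° gives RW at -145° from the x-axis; with |RW| = 9.0, W = (16.3, 8.81). ∠RWT = 134.0° gives WT at -98.7° from the x-axis; with |WT| = 29.0, T = (11.9, -19.9). Then |KT| = |T − K| = 23.1.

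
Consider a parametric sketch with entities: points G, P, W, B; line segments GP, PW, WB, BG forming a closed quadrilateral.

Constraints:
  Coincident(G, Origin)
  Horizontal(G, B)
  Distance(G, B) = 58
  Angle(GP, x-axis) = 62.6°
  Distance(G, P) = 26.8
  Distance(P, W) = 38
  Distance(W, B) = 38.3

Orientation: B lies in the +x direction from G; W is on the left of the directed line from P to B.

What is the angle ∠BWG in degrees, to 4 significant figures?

67.56°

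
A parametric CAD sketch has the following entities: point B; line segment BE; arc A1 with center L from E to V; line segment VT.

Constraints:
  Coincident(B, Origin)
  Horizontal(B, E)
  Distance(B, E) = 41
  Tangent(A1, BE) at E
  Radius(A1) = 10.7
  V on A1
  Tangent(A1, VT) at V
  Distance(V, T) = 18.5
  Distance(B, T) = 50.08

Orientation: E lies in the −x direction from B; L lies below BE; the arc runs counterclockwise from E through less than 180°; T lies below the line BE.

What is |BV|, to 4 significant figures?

52.45

B is at the origin; BE is horizontal with |BE| = 41.0 and E on the −x side, so E = (-41.00, 0.000). The tangent condition forces LE to be normal to BE, so L = E + (0, -10.7) = (-41.00, -10.70). Since LV ⟂ VT (tangency), |LT| = √(10.7² + 18.5²) = 21.37 regardless of where V sits on A1. So T lies on both circle(B, 50.08) and circle(L, 21.37); the below-BE intersection is T = (-38.58, -31.93). V is the foot of the tangent from T: V = (-49.60, -17.07).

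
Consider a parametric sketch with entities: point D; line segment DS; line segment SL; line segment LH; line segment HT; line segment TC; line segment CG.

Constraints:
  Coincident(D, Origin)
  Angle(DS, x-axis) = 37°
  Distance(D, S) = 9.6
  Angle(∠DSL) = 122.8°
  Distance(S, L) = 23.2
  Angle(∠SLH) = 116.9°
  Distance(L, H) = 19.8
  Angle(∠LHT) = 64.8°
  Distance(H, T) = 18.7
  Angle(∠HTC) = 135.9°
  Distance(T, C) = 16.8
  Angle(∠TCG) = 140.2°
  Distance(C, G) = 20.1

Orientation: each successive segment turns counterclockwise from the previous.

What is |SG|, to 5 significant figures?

13.136

D is at the origin; DS runs at 37.0° with length 9.6, so S = (7.6669, 5.7774). ∠DSL = 122.8° gives SL at 94.200° from the x-axis; with |SL| = 23.2, L = (5.9678, 28.915). ∠SLH = 116.9° gives LH at 157.30° from the x-axis; with |LH| = 19.8, H = (-12.298, 36.556). ∠LHT = 64.8° gives HT at -87.500° from the x-axis; with |HT| = 18.7, T = (-11.483, 17.874). ∠HTC = 135.9° gives TC at -43.400° from the x-axis; with |TC| = 16.8, C = (0.72366, 6.3308). ∠TCG = 140.2° gives CG at -3.6000° from the x-axis; with |CG| = 20.1, G = (20.784, 5.0687). Then |SG| = |G − S| = 13.136.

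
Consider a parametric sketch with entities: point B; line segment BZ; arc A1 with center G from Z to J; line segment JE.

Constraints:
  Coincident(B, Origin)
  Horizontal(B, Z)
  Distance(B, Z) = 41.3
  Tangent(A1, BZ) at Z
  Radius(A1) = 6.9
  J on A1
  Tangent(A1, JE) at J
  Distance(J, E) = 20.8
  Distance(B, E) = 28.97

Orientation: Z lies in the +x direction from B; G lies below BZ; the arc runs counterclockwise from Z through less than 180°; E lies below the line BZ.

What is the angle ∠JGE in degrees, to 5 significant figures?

71.648°

B is at the origin; B and Z share the same y with |BZ| = 41.3 and Z on the +x side, so Z = (41.300, 0.0000). The tangent condition forces GZ to be normal to BZ, so G = Z + (0, -6.9) = (41.300, -6.9000). Since GJ ⟂ JE (tangency), |GE| = √(6.9² + 20.8²) = 21.915 regardless of where J sits on A1. So E lies on both circle(B, 28.97) and circle(G, 21.915); the below-BZ intersection is E = (22.530, -18.211). J is the foot of the tangent from E: J = (36.059, -2.4121).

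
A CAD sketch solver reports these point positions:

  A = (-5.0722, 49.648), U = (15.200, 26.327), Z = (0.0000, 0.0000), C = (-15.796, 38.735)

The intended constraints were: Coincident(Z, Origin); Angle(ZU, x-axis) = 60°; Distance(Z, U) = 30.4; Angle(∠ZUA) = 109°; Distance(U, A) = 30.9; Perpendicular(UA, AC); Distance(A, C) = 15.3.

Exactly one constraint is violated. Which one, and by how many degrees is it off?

Perpendicular(UA, AC) — off by 4.50°.

Z = (0.00, 0.00) ✓; ZU at 60.00° ✓; |ZU| = 30.40 ✓; ∠ZUA = 109.0° ✓; |UA| = 30.90 ✓; ∠(UA, AC) = 94.50° ✗; |AC| = 15.30 ✓.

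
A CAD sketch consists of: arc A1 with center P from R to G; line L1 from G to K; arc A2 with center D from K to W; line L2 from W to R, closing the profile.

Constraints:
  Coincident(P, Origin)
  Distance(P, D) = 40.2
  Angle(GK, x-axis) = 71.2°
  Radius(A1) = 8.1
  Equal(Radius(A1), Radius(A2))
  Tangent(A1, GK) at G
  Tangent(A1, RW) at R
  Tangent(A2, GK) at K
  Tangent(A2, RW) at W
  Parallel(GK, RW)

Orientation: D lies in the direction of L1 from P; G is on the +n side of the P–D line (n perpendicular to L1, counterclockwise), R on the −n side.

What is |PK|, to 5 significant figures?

41.008

The slot axis is L1's direction at 71.2°, so u = (cos 71.2°, sin 71.2°) = (0.32227, 0.94665) and n = (−sin 71.2°, cos 71.2°) = (-0.94665, 0.32227). P is at the origin and D lies 40.2 along u from P, so D = 40.2·u = (12.955, 38.055). Tangency of A1 to both parallel lines with radius 8.1 puts G and R at P ± 8.1·n: G = (-7.6679, 2.6104), R = (7.6679, -2.6104). Equal radii place K and W the same way about D: K = D + 8.1·n = (5.2872, 40.666), W = D − 8.1·n = (20.623, 35.445). Then |PK| = |K − P| = 41.008.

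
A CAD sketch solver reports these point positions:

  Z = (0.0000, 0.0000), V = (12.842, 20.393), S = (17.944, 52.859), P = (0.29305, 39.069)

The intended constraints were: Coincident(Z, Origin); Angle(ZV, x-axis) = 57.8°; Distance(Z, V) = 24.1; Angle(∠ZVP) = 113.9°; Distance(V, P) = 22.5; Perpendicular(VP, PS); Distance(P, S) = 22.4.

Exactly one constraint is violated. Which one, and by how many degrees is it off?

Perpendicular(VP, PS) — off by 4.10°.

Z = (0.00, 0.00) ✓; ZV at 57.80° ✓; |ZV| = 24.10 ✓; ∠ZVP = 113.9° ✓; |VP| = 22.50 ✓; ∠(VP, PS) = 85.90° ✗; |PS| = 22.40 ✓.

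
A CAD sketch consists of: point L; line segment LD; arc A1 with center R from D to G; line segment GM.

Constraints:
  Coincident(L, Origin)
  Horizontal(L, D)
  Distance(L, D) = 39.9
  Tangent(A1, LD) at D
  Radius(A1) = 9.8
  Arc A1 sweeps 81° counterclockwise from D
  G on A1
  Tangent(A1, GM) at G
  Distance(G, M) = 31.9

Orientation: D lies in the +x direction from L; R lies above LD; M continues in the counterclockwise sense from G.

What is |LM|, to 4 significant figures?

67.53

L is at the origin; LD is horizontal with |LD| = 39.9 and D on the +x side, so D = (39.90, 0.000). Since A1 is tangent to LD there, RD ⟂ LD, so R = D + (0, 9.8) = (39.90, 9.800). On A1, D sits at bearing -90° from R; an 81° counterclockwise sweep puts G at bearing -9°, so G = R + 9.8·(cos -9°, sin -9°) = (49.58, 8.267). A1 meets GM tangentially, so RG is at right angles to GM, so GM runs along (−sin -9°, cos -9°); with |GM| = 31.9, M = (54.57, 39.77). Then |LM| = |M − L| = 67.53.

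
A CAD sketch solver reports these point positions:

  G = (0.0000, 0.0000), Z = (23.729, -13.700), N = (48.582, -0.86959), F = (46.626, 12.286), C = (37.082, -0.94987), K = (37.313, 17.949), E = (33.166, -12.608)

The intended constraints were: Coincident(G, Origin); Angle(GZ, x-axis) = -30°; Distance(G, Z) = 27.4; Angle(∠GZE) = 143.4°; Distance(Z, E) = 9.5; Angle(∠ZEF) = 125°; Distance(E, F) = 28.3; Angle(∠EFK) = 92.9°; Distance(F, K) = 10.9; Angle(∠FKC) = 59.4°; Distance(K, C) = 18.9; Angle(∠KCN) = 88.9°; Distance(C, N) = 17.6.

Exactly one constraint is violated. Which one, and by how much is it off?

Distance(C, N) = 17.6 — off by 6.10.

G = (0.00, 0.00) ✓; GZ at -30.00° ✓; |GZ| = 27.40 ✓; ∠GZE = 143.4° ✓; |ZE| = 9.500 ✓; ∠ZEF = 125.0° ✓; |EF| = 28.30 ✓; ∠EFK = 92.90° ✓; |FK| = 10.90 ✓; ∠FKC = 59.40° ✓; |KC| = 18.90 ✓; ∠KCN = 88.90° ✓; |CN| = 11.50 ✗.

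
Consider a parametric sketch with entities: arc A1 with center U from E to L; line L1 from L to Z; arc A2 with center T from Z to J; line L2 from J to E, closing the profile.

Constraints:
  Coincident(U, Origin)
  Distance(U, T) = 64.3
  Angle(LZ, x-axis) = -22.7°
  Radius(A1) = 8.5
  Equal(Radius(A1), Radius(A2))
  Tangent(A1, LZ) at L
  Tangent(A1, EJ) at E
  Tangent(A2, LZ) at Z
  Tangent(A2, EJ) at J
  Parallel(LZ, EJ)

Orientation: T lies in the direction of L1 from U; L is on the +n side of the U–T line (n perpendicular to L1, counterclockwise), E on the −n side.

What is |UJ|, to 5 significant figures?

64.859

The slot axis is L1's direction at -22.7°, so u = (cos -22.7°, sin -22.7°) = (0.92254, -0.38591) and n = (−sin -22.7°, cos -22.7°) = (0.38591, 0.92254). U is at the origin and T lies 64.3 along u from U, so T = 64.3·u = (59.319, -24.814). Tangency of A1 to both parallel lines with radius 8.5 puts L and E at U ± 8.5·n: L = (3.2802, 7.8416), E = (-3.2802, -7.8416). Equal radii place Z and J the same way about T: Z = T + 8.5·n = (62.599, -16.972), J = T − 8.5·n = (56.039, -32.655). Then |UJ| = |J − U| = 64.859.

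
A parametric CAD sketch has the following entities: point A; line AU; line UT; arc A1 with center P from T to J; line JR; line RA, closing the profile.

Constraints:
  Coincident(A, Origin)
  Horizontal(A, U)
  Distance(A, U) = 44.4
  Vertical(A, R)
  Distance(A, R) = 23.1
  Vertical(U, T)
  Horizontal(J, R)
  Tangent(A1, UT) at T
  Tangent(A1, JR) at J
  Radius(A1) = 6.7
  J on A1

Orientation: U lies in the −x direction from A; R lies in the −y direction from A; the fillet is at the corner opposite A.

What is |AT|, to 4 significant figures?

47.33

The virtual corner opposite A is at (-44.40, -23.10). A1 meets UT tangentially, so PT is at right angles to UT and A1 meets JR tangentially, so PJ is at right angles to JR, with radius 6.7, so the center P sits 6.7 in from both sides at P = (-37.70, -16.40). That places the tangent points at T = (-44.40, -16.40) on UT and J = (-37.70, -23.10) on JR. Then |AT| = |T − A| = 47.33.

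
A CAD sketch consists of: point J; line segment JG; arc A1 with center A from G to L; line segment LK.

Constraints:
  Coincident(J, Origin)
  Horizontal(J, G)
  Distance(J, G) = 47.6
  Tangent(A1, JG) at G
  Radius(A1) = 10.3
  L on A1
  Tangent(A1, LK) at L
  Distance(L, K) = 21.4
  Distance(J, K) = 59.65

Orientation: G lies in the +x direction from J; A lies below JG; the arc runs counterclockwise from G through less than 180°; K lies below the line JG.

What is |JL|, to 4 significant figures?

41.52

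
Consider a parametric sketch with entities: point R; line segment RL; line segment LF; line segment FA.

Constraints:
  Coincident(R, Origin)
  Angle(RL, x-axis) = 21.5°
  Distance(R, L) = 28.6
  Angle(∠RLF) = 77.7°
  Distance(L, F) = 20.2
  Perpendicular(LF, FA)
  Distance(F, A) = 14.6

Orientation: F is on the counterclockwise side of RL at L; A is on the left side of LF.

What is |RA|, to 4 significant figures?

19.42

R is at the origin; RL runs at 21.5° with length 28.6, so L = 28.6·(cos 21.5°, sin 21.5°) = (26.61, 10.48). ∠RLF = 77.7°, so LF runs at 21.5° + (180° − 77.7°) = 123.8° from the x-axis; with |LF| = 20.2, F = L + 20.2·(cos 123.8°, sin 123.8°) = (15.37, 27.27). LF ⟂ FA; with |FA| = 14.6 on the left of LF, A = F + 14.6·(-0.8310, -0.5563) = (3.240, 19.15). Then |RA| = |A − R| = 19.42.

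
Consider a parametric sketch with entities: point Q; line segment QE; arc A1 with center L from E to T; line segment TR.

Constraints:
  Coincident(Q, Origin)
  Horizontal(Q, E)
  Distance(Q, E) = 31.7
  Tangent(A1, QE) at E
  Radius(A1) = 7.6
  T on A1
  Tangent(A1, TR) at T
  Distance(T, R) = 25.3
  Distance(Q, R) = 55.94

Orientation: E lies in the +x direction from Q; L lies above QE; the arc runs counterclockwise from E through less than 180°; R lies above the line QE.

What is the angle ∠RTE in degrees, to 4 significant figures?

146.2°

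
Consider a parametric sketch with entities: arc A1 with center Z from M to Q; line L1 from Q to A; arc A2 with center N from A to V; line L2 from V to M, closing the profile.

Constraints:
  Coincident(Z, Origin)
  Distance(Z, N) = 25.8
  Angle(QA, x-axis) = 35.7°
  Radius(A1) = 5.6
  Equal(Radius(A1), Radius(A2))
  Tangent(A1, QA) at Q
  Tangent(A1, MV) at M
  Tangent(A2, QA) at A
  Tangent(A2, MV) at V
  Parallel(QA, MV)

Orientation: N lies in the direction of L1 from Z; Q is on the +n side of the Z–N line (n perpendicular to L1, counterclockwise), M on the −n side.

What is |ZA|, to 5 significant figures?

26.401

Tangency of A1 to both parallel lines with radius 5.6 puts Q and M at Z ± 5.6·n: Q = (-3.2678, 4.5477), M = (3.2678, -4.5477). Equal radii place A and V the same way about N: A = N + 5.6·n = (17.684, 19.603), V = N − 5.6·n = (24.220, 10.508). Then |ZA| = |A − Z| = 26.401.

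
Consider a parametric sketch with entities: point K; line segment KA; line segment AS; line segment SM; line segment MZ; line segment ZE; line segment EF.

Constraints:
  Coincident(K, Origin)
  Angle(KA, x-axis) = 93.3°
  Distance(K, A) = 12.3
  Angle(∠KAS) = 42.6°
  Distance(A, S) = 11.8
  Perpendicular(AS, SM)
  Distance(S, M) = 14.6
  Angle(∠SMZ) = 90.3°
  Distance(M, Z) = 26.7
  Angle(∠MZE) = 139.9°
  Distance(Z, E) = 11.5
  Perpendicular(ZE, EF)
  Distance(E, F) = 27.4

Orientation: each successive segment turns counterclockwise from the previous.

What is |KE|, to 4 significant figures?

32.80

K is at the origin; KA runs at 93.3° with length 12.3, so A = (-0.7080, 12.28). ∠KAS = 42.6° gives AS at -129.3° from the x-axis; with |AS| = 11.8, S = (-8.182, 3.148). AS is perpendicular to SM, so SM runs at -39.30°; with |SM| = 14.6, M = (3.116, -6.099). ∠SMZ = 90.3° gives MZ at 50.40° from the x-axis; with |MZ| = 26.7, Z = (20.14, 14.47). ∠MZE = 139.9° gives ZE at 90.50° from the x-axis; with |ZE| = 11.5, E = (20.04, 25.97). Then |KE| = |E − K| = 32.80.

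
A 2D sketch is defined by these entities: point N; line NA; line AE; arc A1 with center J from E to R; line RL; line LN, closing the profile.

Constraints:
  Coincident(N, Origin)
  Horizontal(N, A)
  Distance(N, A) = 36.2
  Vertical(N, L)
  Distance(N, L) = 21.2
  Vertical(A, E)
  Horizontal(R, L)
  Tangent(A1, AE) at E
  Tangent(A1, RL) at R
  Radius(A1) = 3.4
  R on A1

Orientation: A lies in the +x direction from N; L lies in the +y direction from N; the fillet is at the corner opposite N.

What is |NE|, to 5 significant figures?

40.340

The virtual corner opposite N is at (36.200, 21.200). A1 meets AE tangentially, so JE is at right angles to AE and the tangent condition forces JR to be normal to RL, with radius 3.4, so the center J sits 3.4 in from both sides at J = (32.800, 17.800). That places the tangent points at E = (36.200, 17.800) on AE and R = (32.800, 21.200) on RL. Then |NE| = |E − N| = 40.340.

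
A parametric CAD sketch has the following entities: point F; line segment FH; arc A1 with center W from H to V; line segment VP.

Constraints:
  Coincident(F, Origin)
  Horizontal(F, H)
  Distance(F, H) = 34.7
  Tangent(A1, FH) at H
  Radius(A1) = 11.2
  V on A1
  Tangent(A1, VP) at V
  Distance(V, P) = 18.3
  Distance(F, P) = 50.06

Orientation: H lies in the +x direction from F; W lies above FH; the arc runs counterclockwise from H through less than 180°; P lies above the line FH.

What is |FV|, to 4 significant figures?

47.64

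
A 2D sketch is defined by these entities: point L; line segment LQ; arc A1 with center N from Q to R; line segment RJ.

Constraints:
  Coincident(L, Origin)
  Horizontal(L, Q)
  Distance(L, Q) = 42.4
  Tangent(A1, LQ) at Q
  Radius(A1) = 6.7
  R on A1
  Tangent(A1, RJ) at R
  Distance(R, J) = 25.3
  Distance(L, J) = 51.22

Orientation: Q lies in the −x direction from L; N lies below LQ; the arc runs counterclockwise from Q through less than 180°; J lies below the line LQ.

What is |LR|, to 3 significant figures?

49.5

L is at the origin; L and Q share the same y with |LQ| = 42.4 and Q on the −x side, so Q = (-42.4, 0.00). Since A1 is tangent to LQ there, NQ ⟂ LQ, so N = Q + (0, -6.7) = (-42.4, -6.70). Since NR ⟂ RJ (tangency), |NJ| = √(6.7² + 25.3²) = 26.2 regardless of where R sits on A1. So J lies on both circle(L, 51.22) and circle(N, 26.2); the below-LQ intersection is J = (-39.4, -32.7). R is the foot of the tangent from J: R = (-48.6, -9.14).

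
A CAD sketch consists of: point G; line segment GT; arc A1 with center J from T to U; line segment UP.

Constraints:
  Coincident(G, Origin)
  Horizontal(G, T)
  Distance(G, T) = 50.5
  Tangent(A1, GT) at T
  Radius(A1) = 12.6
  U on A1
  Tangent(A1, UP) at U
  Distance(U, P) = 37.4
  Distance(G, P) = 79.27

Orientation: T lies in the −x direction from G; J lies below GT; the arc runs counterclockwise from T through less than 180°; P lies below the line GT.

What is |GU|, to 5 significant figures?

64.469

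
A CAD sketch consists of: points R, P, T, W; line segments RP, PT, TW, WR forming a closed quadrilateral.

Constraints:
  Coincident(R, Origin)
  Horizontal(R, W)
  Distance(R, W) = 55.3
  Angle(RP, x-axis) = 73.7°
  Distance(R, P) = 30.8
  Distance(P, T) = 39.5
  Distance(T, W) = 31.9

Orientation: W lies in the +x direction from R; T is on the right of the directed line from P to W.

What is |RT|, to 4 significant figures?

25.06

Checks: |PT| = 39.50 ✓; |TW| = 31.90 ✓.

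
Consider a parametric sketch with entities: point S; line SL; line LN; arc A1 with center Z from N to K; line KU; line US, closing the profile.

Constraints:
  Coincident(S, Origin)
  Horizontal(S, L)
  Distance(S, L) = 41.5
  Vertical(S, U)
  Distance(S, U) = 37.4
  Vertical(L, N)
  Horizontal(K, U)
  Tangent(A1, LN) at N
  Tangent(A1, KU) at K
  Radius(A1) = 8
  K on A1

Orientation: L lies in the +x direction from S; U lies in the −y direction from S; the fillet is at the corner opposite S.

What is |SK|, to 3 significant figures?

50.2

The virtual corner opposite S is at (41.5, -37.4). Tangency of A1 to LN means the radius ZN is perpendicular to LN and since A1 is tangent to KU there, ZK ⟂ KU, with radius 8.0, so the center Z sits 8.0 in from both sides at Z = (33.5, -29.4). That places the tangent points at N = (41.5, -29.4) on LN and K = (33.5, -37.4) on KU. Then |SK| = |K − S| = 50.2.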